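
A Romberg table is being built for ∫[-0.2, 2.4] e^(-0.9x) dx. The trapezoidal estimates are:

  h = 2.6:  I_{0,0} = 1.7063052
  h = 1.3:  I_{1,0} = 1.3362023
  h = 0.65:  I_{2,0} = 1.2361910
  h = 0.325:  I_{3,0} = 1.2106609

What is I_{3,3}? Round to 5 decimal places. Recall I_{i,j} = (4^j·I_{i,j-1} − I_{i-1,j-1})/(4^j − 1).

Richardson extrapolation on the trapezoidal column (denominator 4−1=3):
I_{1,1} = 1.3362023 + (1.3362023 − 1.7063052)/3 = 1.2128347
I_{2,1} = (4·1.2361910 − 1.3362023) / 3 = 1.2028539
I_{3,1} = (4·1.2106609 − 1.2361910) / 3 = 1.2021509
I_{2,2} = (16·1.2028539 − 1.2128347) / 15 = 1.2021885
I_{3,2} = (16·1.2021509 − 1.2028539) / 15 = 1.2021040
I_{3,3} = (64·1.2021040 − 1.2021885) / 63 = 1.2021027

1.20210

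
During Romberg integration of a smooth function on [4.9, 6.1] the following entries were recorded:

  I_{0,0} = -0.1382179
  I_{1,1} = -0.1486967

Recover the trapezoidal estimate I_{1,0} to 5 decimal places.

From I_{1,1} = (4·I_{1,0} − I_{0,0})/3, solve for I_{1,0}:
4·I_{1,0} = 3·(-0.1486967) + (-0.1382179) = -0.5843080
I_{1,0} = -0.1460770

-0.14608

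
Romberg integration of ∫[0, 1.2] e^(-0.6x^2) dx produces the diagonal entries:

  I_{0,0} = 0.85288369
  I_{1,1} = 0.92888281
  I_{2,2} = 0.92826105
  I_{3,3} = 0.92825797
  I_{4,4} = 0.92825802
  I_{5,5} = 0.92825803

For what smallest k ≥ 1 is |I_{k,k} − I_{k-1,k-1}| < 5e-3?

k = 2

|I_{1,1} − I_{0,0}| = 0.07599912 ≥ 5e-3
|I_{2,2} − I_{1,1}| = 0.00062176 < 5e-3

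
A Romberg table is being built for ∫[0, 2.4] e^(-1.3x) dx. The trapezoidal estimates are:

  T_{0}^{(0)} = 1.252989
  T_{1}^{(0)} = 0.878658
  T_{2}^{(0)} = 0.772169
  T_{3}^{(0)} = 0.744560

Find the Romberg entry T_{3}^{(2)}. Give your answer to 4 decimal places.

0.7353

T_{2}^{(1)} = 0.772169 + (0.772169 − 0.878658)/3 = 0.736673
T_{3}^{(1)} = (4·0.744560 − 0.772169) / 3 = 0.735357
T_{3}^{(2)} = 0.735357 + (0.735357 − 0.736673)/15 = 0.735269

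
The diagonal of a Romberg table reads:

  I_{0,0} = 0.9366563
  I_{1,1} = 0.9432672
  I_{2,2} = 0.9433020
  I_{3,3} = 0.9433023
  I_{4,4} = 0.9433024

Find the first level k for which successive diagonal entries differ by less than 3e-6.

k = 3

|I_{1,1} − I_{0,0}| = 0.0066109 ≥ 3e-6
|I_{2,2} − I_{1,1}| = 0.0000348 ≥ 3e-6
|I_{3,3} − I_{2,2}| = 0.0000003 < 3e-6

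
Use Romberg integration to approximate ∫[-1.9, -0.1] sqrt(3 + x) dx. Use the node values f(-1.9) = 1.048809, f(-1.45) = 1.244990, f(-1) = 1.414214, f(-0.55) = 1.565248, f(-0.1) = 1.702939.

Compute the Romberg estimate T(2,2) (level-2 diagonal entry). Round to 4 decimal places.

2.5232

T(0,0) (trapezoid, 1 panel, h=1.8000): 2.476573
T(1,0) (trapezoid, 2 panels, h=0.9000): 2.511079
T(2,0) (trapezoid, 4 panels, h=0.4500): 2.520147
T(1,1) = 2.511079 + (2.511079 − 2.476573)/3 = 2.522581
T(2,1) = 2.520147 + (2.520147 − 2.511079)/3 = 2.523170
T(2,2) = 2.523170 + (2.523170 − 2.522581)/15 = 2.523209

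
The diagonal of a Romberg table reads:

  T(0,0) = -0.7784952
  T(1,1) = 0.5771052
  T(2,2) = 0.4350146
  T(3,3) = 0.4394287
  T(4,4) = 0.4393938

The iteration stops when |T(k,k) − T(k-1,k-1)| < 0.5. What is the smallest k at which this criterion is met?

k = 2

|T(1,1) − T(0,0)| = 1.3556004 ≥ 0.5
|T(2,2) − T(1,1)| = 0.1420906 < 0.5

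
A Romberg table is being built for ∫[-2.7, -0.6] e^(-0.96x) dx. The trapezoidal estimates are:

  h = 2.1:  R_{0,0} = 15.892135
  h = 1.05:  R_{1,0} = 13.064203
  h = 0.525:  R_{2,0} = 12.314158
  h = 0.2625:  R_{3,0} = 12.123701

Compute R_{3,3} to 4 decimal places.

R_{1,1} = (4·13.064203 − 15.892135) / 3 = 12.121559
R_{2,1} = (4·12.314158 − 13.064203) / 3 = 12.064143
R_{3,1} = 12.123701 + (12.123701 − 12.314158)/3 = 12.060215
R_{2,2} = 12.064143 + (12.064143 − 12.121559)/15 = 12.060315
R_{3,2} = 12.060215 + (12.060215 − 12.064143)/15 = 12.059953
R_{3,3} = 12.059953 + (12.059953 − 12.060315)/63 = 12.059947

12.0599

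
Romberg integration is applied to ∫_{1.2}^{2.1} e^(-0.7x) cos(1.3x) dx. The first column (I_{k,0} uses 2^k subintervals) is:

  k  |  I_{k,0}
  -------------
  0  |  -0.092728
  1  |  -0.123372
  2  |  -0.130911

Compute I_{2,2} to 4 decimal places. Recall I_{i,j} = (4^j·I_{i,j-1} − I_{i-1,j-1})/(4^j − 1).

-0.1334

Richardson extrapolation on the trapezoidal column (denominator 4−1=3):
I_{1,1} = -0.123372 + (-0.123372 − (-0.092728))/3 = -0.133587
I_{2,1} = (4·(-0.130911) − (-0.123372)) / 3 = -0.133424
I_{2,2} = -0.133424 + (-0.133424 − (-0.133587))/15 = -0.133413
(Column j=1 coincides with Simpson's rule on the same nodes.)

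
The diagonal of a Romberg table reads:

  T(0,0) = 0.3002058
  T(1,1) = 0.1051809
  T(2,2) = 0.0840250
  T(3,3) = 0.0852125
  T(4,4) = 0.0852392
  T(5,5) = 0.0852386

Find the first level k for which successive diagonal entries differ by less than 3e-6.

k = 5

|T(1,1) − T(0,0)| = 0.1950249 ≥ 3e-6
|T(2,2) − T(1,1)| = 0.0211559 ≥ 3e-6
|T(3,3) − T(2,2)| = 0.0011875 ≥ 3e-6
|T(4,4) − T(3,3)| = 0.0000267 ≥ 3e-6
|T(5,5) − T(4,4)| = 0.0000006 < 3e-6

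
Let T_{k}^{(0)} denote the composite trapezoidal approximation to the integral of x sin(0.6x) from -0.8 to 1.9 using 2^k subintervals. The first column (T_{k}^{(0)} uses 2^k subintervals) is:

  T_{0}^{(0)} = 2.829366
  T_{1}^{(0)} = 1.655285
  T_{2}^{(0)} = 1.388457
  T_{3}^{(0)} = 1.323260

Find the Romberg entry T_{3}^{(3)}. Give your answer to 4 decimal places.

T_{1}^{(1)} = 1.655285 + (1.655285 − 2.829366)/3 = 1.263925
T_{2}^{(1)} = 1.388457 + (1.388457 − 1.655285)/3 = 1.299514
T_{3}^{(1)} = 1.323260 + (1.323260 − 1.388457)/3 = 1.301528
T_{2}^{(2)} = 1.299514 + (1.299514 − 1.263925)/15 = 1.301887
T_{3}^{(2)} = (16·1.301528 − 1.299514) / 15 = 1.301662
T_{3}^{(3)} = (64·1.301662 − 1.301887) / 63 = 1.301658

1.3017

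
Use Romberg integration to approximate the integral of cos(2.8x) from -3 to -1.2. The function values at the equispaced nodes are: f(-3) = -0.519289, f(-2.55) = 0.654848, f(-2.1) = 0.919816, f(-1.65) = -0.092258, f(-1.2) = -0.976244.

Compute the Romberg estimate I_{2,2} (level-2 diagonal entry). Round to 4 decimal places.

I_{0,0} (trapezoid, 1 panel, h=1.8000): -1.345980
I_{1,0} (trapezoid, 2 panels, h=0.9000): 0.154845
I_{2,0} (trapezoid, 4 panels, h=0.4500): 0.330588
I_{1,1} = 0.154845 + (0.154845 − (-1.345980))/3 = 0.655120
I_{2,1} = 0.330588 + (0.330588 − 0.154845)/3 = 0.389169
I_{2,2} = 0.389169 + (0.389169 − 0.655120)/15 = 0.371439

0.3714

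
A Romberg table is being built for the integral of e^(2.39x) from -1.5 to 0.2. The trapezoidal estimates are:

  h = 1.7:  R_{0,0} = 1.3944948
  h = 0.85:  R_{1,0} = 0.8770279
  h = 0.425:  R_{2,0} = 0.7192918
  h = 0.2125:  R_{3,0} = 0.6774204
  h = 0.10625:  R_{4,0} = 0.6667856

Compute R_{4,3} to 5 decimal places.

Richardson extrapolation on the trapezoidal column (denominator 4−1=3):
R_{2,1} = (4·0.7192918 − 0.8770279) / 3 = 0.6667131
R_{3,1} = (4·0.6774204 − 0.7192918) / 3 = 0.6634633
R_{4,1} = (4·0.6667856 − 0.6774204) / 3 = 0.6632407
R_{3,2} = (16·0.6634633 − 0.6667131) / 15 = 0.6632466
R_{4,2} = (16·0.6632407 − 0.6634633) / 15 = 0.6632259
R_{4,3} = 0.6632259 + (0.6632259 − 0.6632466)/63 = 0.6632256

0.66323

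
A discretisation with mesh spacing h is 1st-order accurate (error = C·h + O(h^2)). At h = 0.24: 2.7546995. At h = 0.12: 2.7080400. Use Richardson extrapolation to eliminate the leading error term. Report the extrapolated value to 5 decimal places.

2.66138

The leading error scales as h; refining by a factor of 2 reduces it by 2^1 = 2.
Extrapolated value = (2·A(h/2) − A(h)) / (2 − 1)
= (2·2.7080400 − 2.7546995) / 1
= 2.6613805 / 1 = 2.6613805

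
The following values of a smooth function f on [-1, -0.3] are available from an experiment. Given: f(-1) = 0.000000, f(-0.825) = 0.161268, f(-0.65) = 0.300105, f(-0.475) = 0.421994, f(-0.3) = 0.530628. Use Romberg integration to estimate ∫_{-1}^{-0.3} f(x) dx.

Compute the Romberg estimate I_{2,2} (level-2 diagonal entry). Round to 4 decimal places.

I_{0,0} (trapezoid, 1 panel, h=0.7000): 0.185720
I_{1,0} (trapezoid, 2 panels, h=0.3500): 0.197897
I_{2,0} (trapezoid, 4 panels, h=0.1750): 0.201019
I_{1,1} = 0.197897 + (0.197897 − 0.185720)/3 = 0.201956
I_{2,1} = 0.201019 + (0.201019 − 0.197897)/3 = 0.202060
I_{2,2} = 0.202060 + (0.202060 − 0.201956)/15 = 0.202067

0.2021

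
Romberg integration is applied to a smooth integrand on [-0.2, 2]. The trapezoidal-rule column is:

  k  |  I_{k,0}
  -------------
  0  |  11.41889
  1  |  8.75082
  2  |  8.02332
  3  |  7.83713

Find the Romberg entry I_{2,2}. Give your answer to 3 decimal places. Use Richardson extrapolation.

7.775

Richardson extrapolation on the trapezoidal column (denominator 4−1=3):
I_{1,1} = 8.75082 + (8.75082 − 11.41889)/3 = 7.86146
I_{2,1} = (4·8.02332 − 8.75082) / 3 = 7.78082
I_{2,2} = 7.78082 + (7.78082 − 7.86146)/15 = 7.77544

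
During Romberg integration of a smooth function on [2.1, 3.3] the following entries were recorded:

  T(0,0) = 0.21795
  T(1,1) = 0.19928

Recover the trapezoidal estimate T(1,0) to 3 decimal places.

From T(1,1) = (4·T(1,0) − T(0,0))/3, solve for T(1,0):
4·T(1,0) = 3·0.19928 + 0.21795 = 0.81579
T(1,0) = 0.20395

0.204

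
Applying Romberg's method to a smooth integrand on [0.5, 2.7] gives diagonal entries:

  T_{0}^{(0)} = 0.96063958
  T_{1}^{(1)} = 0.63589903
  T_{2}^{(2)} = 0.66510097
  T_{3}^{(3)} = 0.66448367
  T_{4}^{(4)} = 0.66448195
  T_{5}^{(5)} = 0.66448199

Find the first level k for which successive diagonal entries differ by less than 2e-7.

|T_{1}^{(1)} − T_{0}^{(0)}| = 0.32474055 ≥ 2e-7
|T_{2}^{(2)} − T_{1}^{(1)}| = 0.02920194 ≥ 2e-7
|T_{3}^{(3)} − T_{2}^{(2)}| = 0.00061730 ≥ 2e-7
|T_{4}^{(4)} − T_{3}^{(3)}| = 0.00000172 ≥ 2e-7
|T_{5}^{(5)} − T_{4}^{(4)}| = 0.00000004 < 2e-7

k = 5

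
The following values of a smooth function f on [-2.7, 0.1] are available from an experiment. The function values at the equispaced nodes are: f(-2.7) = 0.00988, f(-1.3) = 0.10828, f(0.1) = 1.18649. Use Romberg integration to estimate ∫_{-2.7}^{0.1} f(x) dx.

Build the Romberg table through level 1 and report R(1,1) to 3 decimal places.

R(0,0) (trapezoid, 1 panel, h=2.8000): 1.67492
R(1,0) (trapezoid, 2 panels, h=1.4000): 0.98905
R(1,1) = 0.98905 + (0.98905 − 1.67492)/3 = 0.76043

0.760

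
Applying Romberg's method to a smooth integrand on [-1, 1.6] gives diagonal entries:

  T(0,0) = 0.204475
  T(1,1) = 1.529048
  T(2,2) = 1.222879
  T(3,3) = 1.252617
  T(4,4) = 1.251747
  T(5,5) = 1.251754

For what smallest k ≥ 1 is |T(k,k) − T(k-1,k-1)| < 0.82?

k = 2

|T(1,1) − T(0,0)| = 1.324573 ≥ 0.82
|T(2,2) − T(1,1)| = 0.306169 < 0.82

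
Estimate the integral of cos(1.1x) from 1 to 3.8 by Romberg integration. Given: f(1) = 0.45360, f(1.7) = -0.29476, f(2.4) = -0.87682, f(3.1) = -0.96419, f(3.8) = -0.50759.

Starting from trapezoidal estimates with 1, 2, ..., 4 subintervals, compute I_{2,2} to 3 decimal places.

-1.592

I_{0,0} (trapezoid, 1 panel, h=2.8000): -0.07559
I_{1,0} (trapezoid, 2 panels, h=1.4000): -1.26534
I_{2,0} (trapezoid, 4 panels, h=0.7000): -1.51394
I_{1,1} = -1.26534 + (-1.26534 − (-0.07559))/3 = -1.66192
I_{2,1} = -1.51394 + (-1.51394 − (-1.26534))/3 = -1.59681
I_{2,2} = -1.59681 + (-1.59681 − (-1.66192))/15 = -1.59247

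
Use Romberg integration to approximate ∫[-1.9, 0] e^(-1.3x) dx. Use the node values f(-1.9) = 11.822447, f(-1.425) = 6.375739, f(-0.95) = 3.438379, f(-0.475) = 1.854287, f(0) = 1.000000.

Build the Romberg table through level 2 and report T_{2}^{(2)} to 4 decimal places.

8.3258

T_{0}^{(0)} (trapezoid, 1 panel, h=1.9000): 12.181325
T_{1}^{(0)} (trapezoid, 2 panels, h=0.9500): 9.357122
T_{2}^{(0)} (trapezoid, 4 panels, h=0.4750): 8.587824
T_{1}^{(1)} = 9.357122 + (9.357122 − 12.181325)/3 = 8.415721
T_{2}^{(1)} = 8.587824 + (8.587824 − 9.357122)/3 = 8.331391
T_{2}^{(2)} = 8.331391 + (8.331391 − 8.415721)/15 = 8.325769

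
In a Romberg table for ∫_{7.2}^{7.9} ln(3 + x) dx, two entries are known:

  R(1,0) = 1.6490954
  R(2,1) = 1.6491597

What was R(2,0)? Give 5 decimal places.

From R(2,1) = (4·R(2,0) − R(1,0))/3, solve for R(2,0):
4·R(2,0) = 3·1.6491597 + 1.6490954 = 6.5965745
R(2,0) = 1.6491436

1.64914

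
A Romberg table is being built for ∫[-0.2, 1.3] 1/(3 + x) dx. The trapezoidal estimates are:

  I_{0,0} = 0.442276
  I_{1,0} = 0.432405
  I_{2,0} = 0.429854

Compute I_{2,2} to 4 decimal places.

Richardson extrapolation on the trapezoidal column (denominator 4−1=3):
I_{1,1} = (4·0.432405 − 0.442276) / 3 = 0.429115
I_{2,1} = 0.429854 + (0.429854 − 0.432405)/3 = 0.429004
I_{2,2} = 0.429004 + (0.429004 − 0.429115)/15 = 0.428997

0.4290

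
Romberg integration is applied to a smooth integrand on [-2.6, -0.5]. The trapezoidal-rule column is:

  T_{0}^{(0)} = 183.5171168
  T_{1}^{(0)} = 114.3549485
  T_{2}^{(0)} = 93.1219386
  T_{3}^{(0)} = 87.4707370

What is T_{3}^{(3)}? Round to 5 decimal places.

Richardson extrapolation on the trapezoidal column (denominator 4−1=3):
T_{1}^{(1)} = (4·114.3549485 − 183.5171168) / 3 = 91.3008924
T_{2}^{(1)} = 93.1219386 + (93.1219386 − 114.3549485)/3 = 86.0442686
T_{3}^{(1)} = 87.4707370 + (87.4707370 − 93.1219386)/3 = 85.5870031
T_{2}^{(2)} = 86.0442686 + (86.0442686 − 91.3008924)/15 = 85.6938270
T_{3}^{(2)} = (16·85.5870031 − 86.0442686) / 15 = 85.5565187
T_{3}^{(3)} = 85.5565187 + (85.5565187 − 85.6938270)/63 = 85.5543392
(Column j=1 coincides with Simpson's rule on the same nodes.)

85.55434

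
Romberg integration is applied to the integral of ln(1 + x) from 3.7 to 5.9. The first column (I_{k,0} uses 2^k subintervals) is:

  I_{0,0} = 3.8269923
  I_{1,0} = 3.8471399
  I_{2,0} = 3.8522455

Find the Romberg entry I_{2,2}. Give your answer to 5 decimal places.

3.85395

Richardson extrapolation on the trapezoidal column (denominator 4−1=3):
I_{1,1} = 3.8471399 + (3.8471399 − 3.8269923)/3 = 3.8538558
I_{2,1} = (4·3.8522455 − 3.8471399) / 3 = 3.8539474
I_{2,2} = 3.8539474 + (3.8539474 − 3.8538558)/15 = 3.8539535
(Column j=1 coincides with Simpson's rule on the same nodes.)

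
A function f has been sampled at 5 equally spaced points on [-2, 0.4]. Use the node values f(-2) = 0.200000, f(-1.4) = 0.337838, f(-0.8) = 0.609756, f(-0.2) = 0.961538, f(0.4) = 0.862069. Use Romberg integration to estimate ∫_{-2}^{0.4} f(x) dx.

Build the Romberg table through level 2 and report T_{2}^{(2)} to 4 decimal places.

1.5022

T_{0}^{(0)} (trapezoid, 1 panel, h=2.4000): 1.274483
T_{1}^{(0)} (trapezoid, 2 panels, h=1.2000): 1.368949
T_{2}^{(0)} (trapezoid, 4 panels, h=0.6000): 1.464100
T_{1}^{(1)} = 1.368949 + (1.368949 − 1.274483)/3 = 1.400438
T_{2}^{(1)} = 1.464100 + (1.464100 − 1.368949)/3 = 1.495817
T_{2}^{(2)} = 1.495817 + (1.495817 − 1.400438)/15 = 1.502176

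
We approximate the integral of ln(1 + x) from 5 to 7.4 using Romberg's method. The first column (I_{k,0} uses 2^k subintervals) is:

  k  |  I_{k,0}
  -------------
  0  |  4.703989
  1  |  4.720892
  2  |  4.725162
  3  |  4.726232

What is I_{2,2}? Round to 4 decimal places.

Richardson extrapolation on the trapezoidal column (denominator 4−1=3):
I_{1,1} = 4.720892 + (4.720892 − 4.703989)/3 = 4.726526
I_{2,1} = 4.725162 + (4.725162 − 4.720892)/3 = 4.726585
I_{2,2} = 4.726585 + (4.726585 − 4.726526)/15 = 4.726589

4.7266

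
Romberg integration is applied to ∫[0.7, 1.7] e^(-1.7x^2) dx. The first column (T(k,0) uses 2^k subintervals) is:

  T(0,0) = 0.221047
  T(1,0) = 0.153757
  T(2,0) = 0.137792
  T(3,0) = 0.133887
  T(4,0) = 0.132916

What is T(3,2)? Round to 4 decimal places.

Richardson extrapolation on the trapezoidal column (denominator 4−1=3):
T(2,1) = 0.137792 + (0.137792 − 0.153757)/3 = 0.132470
T(3,1) = (4·0.133887 − 0.137792) / 3 = 0.132585
T(3,2) = 0.132585 + (0.132585 − 0.132470)/15 = 0.132593

0.1326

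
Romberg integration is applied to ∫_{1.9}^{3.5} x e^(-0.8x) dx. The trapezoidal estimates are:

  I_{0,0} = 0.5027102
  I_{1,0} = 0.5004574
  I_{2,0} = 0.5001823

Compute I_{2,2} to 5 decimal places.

0.50012

Richardson extrapolation on the trapezoidal column (denominator 4−1=3):
I_{1,1} = (4·0.5004574 − 0.5027102) / 3 = 0.4997065
I_{2,1} = (4·0.5001823 − 0.5004574) / 3 = 0.5000906
I_{2,2} = 0.5000906 + (0.5000906 − 0.4997065)/15 = 0.5001162
(Column j=1 coincides with Simpson's rule on the same nodes.)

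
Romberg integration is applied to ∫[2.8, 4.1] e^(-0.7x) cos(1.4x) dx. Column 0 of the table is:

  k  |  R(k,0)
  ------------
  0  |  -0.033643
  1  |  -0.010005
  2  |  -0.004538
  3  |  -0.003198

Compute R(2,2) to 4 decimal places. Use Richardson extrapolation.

R(1,1) = -0.010005 + (-0.010005 − (-0.033643))/3 = -0.002126
R(2,1) = -0.004538 + (-0.004538 − (-0.010005))/3 = -0.002716
R(2,2) = -0.002716 + (-0.002716 − (-0.002126))/15 = -0.002755

-0.0028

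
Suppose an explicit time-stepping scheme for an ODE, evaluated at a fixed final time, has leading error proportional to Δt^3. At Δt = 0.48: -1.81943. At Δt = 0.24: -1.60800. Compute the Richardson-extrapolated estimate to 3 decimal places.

The leading error scales as Δt^3; refining by a factor of 2 reduces it by 2^3 = 8.
Extrapolated value = (8·A(Δt/2) − A(Δt)) / (8 − 1)
= (8·(-1.60800) − (-1.81943)) / 7
= -11.04457 / 7 = -1.57780

-1.578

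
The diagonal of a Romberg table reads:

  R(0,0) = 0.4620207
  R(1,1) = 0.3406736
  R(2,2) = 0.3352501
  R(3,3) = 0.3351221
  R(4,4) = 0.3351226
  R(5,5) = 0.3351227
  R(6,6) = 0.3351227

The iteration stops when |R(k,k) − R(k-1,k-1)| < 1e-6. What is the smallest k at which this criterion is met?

|R(1,1) − R(0,0)| = 0.1213471 ≥ 1e-6
|R(2,2) − R(1,1)| = 0.0054235 ≥ 1e-6
|R(3,3) − R(2,2)| = 0.0001280 ≥ 1e-6
|R(4,4) − R(3,3)| = 0.0000005 < 1e-6

k = 4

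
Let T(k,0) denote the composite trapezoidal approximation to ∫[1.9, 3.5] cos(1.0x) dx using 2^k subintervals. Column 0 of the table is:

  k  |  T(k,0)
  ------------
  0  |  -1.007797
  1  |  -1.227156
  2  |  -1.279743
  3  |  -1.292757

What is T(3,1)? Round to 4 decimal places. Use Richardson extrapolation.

-1.2971

Richardson extrapolation on the trapezoidal column (denominator 4−1=3):
T(3,1) = -1.292757 + (-1.292757 − (-1.279743))/3 = -1.297095
(Column j=1 coincides with Simpson's rule on the same nodes.)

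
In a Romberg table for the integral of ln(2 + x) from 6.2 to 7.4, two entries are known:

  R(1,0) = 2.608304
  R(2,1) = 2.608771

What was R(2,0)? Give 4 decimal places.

2.6087

From R(2,1) = (4·R(2,0) − R(1,0))/3, solve for R(2,0):
4·R(2,0) = 3·2.608771 + 2.608304 = 10.434617
R(2,0) = 2.608654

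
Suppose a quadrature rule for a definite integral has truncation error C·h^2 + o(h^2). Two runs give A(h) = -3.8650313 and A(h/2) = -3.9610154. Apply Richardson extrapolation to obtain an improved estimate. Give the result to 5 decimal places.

Extrapolated value = (4·A(h/2) − A(h)) / (4 − 1)
= (4·(-3.9610154) − (-3.8650313)) / 3
= -11.9790303 / 3 = -3.9930101

-3.99301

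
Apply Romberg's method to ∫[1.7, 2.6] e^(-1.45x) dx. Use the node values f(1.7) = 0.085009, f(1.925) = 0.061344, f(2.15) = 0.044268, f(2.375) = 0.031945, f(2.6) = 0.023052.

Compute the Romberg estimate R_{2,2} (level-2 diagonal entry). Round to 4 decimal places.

0.0427

R_{0,0} (trapezoid, 1 panel, h=0.9000): 0.048627
R_{1,0} (trapezoid, 2 panels, h=0.4500): 0.044234
R_{2,0} (trapezoid, 4 panels, h=0.2250): 0.043107
R_{1,1} = 0.044234 + (0.044234 − 0.048627)/3 = 0.042770
R_{2,1} = 0.043107 + (0.043107 − 0.044234)/3 = 0.042731
R_{2,2} = 0.042731 + (0.042731 − 0.042770)/15 = 0.042728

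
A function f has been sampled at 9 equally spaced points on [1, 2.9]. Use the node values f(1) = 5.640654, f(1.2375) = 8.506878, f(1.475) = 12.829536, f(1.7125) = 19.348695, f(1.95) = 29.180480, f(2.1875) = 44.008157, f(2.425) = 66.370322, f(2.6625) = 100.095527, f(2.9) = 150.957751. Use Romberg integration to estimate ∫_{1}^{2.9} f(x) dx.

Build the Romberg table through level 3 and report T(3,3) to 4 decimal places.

83.9985

T(0,0) (trapezoid, 1 panel, h=1.9000): 148.768485
T(1,0) (trapezoid, 2 panels, h=0.9500): 102.105698
T(2,0) (trapezoid, 4 panels, h=0.4750): 88.672782
T(3,0) (trapezoid, 8 panels, h=0.2375): 85.176714
T(1,1) = 102.105698 + (102.105698 − 148.768485)/3 = 86.551436
T(2,1) = 88.672782 + (88.672782 − 102.105698)/3 = 84.195143
T(3,1) = 85.176714 + (85.176714 − 88.672782)/3 = 84.011358
T(2,2) = 84.195143 + (84.195143 − 86.551436)/15 = 84.038057
T(3,2) = 84.011358 + (84.011358 − 84.195143)/15 = 83.999106
T(3,3) = 83.999106 + (83.999106 − 84.038057)/63 = 83.998488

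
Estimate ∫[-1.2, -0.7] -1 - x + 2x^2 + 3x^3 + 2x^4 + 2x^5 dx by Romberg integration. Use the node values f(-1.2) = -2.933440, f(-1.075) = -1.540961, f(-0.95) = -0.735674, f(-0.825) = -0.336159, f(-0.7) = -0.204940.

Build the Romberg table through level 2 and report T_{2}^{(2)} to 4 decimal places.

T_{0}^{(0)} (trapezoid, 1 panel, h=0.5000): -0.784595
T_{1}^{(0)} (trapezoid, 2 panels, h=0.2500): -0.576216
T_{2}^{(0)} (trapezoid, 4 panels, h=0.1250): -0.522748
T_{1}^{(1)} = -0.576216 + (-0.576216 − (-0.784595))/3 = -0.506756
T_{2}^{(1)} = -0.522748 + (-0.522748 − (-0.576216))/3 = -0.504925
T_{2}^{(2)} = -0.504925 + (-0.504925 − (-0.506756))/15 = -0.504803

-0.5048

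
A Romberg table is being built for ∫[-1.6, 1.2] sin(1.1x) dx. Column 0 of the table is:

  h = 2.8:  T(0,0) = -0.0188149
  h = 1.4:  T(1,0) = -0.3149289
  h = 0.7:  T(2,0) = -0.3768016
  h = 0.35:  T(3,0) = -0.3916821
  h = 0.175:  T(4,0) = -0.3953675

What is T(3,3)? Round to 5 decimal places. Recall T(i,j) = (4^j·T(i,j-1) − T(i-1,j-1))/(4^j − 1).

Richardson extrapolation on the trapezoidal column (denominator 4−1=3):
T(1,1) = -0.3149289 + (-0.3149289 − (-0.0188149))/3 = -0.4136336
T(2,1) = (4·(-0.3768016) − (-0.3149289)) / 3 = -0.3974258
T(3,1) = (4·(-0.3916821) − (-0.3768016)) / 3 = -0.3966423
T(2,2) = -0.3974258 + (-0.3974258 − (-0.4136336))/15 = -0.3963453
T(3,2) = -0.3966423 + (-0.3966423 − (-0.3974258))/15 = -0.3965901
T(3,3) = (64·(-0.3965901) − (-0.3963453)) / 63 = -0.3965940
(Column j=1 coincides with Simpson's rule on the same nodes.)

-0.39659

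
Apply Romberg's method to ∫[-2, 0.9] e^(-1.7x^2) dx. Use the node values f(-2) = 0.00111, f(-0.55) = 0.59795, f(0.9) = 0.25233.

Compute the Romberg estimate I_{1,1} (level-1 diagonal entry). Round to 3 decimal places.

I_{0,0} (trapezoid, 1 panel, h=2.9000): 0.36749
I_{1,0} (trapezoid, 2 panels, h=1.4500): 1.05077
I_{1,1} = 1.05077 + (1.05077 − 0.36749)/3 = 1.27853

1.279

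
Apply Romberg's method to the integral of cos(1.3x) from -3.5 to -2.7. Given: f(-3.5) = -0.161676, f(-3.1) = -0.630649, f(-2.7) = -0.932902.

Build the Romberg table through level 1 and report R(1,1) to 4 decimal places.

-0.4823

R(0,0) (trapezoid, 1 panel, h=0.8000): -0.437831
R(1,0) (trapezoid, 2 panels, h=0.4000): -0.471175
R(1,1) = -0.471175 + (-0.471175 − (-0.437831))/3 = -0.482290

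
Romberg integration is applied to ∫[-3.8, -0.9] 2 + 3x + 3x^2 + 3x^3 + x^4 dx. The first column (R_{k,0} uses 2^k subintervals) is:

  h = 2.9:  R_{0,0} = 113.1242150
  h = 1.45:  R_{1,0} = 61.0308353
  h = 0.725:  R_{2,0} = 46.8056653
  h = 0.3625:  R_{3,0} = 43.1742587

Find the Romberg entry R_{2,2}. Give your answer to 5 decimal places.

Richardson extrapolation on the trapezoidal column (denominator 4−1=3):
R_{1,1} = 61.0308353 + (61.0308353 − 113.1242150)/3 = 43.6663754
R_{2,1} = (4·46.8056653 − 61.0308353) / 3 = 42.0639420
R_{2,2} = (16·42.0639420 − 43.6663754) / 15 = 41.9571131

41.95711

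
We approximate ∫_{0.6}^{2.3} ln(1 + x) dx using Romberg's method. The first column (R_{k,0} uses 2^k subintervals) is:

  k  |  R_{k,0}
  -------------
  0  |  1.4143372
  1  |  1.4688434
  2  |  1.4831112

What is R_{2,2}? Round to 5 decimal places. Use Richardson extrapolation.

1.48792

R_{1,1} = (4·1.4688434 − 1.4143372) / 3 = 1.4870121
R_{2,1} = (4·1.4831112 − 1.4688434) / 3 = 1.4878671
R_{2,2} = (16·1.4878671 − 1.4870121) / 15 = 1.4879241
(Column j=1 coincides with Simpson's rule on the same nodes.)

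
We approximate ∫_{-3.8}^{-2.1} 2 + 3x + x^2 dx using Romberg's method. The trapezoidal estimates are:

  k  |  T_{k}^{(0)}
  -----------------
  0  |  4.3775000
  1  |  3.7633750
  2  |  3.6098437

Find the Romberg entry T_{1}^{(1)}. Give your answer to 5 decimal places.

T_{1}^{(1)} = 3.7633750 + (3.7633750 − 4.3775000)/3 = 3.5586667
(Column j=1 coincides with Simpson's rule on the same nodes.)

3.55867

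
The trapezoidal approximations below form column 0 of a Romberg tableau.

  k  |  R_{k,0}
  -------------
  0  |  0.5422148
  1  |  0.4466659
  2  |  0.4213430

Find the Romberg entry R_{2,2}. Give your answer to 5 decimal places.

R_{1,1} = (4·0.4466659 − 0.5422148) / 3 = 0.4148163
R_{2,1} = (4·0.4213430 − 0.4466659) / 3 = 0.4129020
R_{2,2} = 0.4129020 + (0.4129020 − 0.4148163)/15 = 0.4127744

0.41277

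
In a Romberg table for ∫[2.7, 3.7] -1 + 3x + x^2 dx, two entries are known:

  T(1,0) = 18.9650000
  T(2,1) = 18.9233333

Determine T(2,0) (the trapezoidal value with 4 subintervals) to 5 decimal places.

18.93375

From T(2,1) = (4·T(2,0) − T(1,0))/3, solve for T(2,0):
4·T(2,0) = 3·18.9233333 + 18.9650000 = 75.7349999
T(2,0) = 18.9337500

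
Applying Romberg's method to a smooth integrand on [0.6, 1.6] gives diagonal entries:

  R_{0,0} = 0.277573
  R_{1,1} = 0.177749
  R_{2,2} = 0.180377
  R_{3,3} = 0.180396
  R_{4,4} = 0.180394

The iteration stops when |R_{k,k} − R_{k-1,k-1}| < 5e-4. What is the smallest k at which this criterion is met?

k = 3

|R_{1,1} − R_{0,0}| = 0.099824 ≥ 5e-4
|R_{2,2} − R_{1,1}| = 0.002628 ≥ 5e-4
|R_{3,3} − R_{2,2}| = 0.000019 < 5e-4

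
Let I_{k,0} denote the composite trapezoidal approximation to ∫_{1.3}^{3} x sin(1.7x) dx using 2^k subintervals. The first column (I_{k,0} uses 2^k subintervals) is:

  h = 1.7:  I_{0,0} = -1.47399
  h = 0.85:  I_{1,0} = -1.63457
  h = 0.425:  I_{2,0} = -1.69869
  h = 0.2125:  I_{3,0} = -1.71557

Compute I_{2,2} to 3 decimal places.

Richardson extrapolation on the trapezoidal column (denominator 4−1=3):
I_{1,1} = (4·(-1.63457) − (-1.47399)) / 3 = -1.68810
I_{2,1} = -1.69869 + (-1.69869 − (-1.63457))/3 = -1.72006
I_{2,2} = (16·(-1.72006) − (-1.68810)) / 15 = -1.72219
(Column j=1 coincides with Simpson's rule on the same nodes.)

-1.722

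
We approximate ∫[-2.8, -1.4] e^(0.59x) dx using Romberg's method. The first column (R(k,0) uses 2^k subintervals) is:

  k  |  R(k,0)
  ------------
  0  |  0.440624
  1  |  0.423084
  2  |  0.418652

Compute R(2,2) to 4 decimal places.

R(1,1) = (4·0.423084 − 0.440624) / 3 = 0.417237
R(2,1) = 0.418652 + (0.418652 − 0.423084)/3 = 0.417175
R(2,2) = 0.417175 + (0.417175 − 0.417237)/15 = 0.417171

0.4172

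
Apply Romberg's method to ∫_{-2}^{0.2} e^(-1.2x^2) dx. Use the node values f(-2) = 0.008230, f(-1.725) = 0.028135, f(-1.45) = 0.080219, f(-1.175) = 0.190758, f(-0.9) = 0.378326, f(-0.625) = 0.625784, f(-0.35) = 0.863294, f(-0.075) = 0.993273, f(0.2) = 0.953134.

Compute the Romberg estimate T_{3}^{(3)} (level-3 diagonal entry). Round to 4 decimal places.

T_{0}^{(0)} (trapezoid, 1 panel, h=2.2000): 1.057500
T_{1}^{(0)} (trapezoid, 2 panels, h=1.1000): 0.944909
T_{2}^{(0)} (trapezoid, 4 panels, h=0.5500): 0.991387
T_{3}^{(0)} (trapezoid, 8 panels, h=0.2750): 1.001130
T_{1}^{(1)} = 0.944909 + (0.944909 − 1.057500)/3 = 0.907379
T_{2}^{(1)} = 0.991387 + (0.991387 − 0.944909)/3 = 1.006880
T_{3}^{(1)} = 1.001130 + (1.001130 − 0.991387)/3 = 1.004378
T_{2}^{(2)} = 1.006880 + (1.006880 − 0.907379)/15 = 1.013513
T_{3}^{(2)} = 1.004378 + (1.004378 − 1.006880)/15 = 1.004211
T_{3}^{(3)} = 1.004211 + (1.004211 − 1.013513)/63 = 1.004063

1.0041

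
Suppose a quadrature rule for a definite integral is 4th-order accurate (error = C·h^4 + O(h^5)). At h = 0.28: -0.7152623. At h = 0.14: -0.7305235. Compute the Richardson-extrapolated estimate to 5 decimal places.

The leading error scales as h^4; refining by a factor of 2 reduces it by 2^4 = 16.
Extrapolated value = (16·A(h/2) − A(h)) / (16 − 1)
= (16·(-0.7305235) − (-0.7152623)) / 15
= -10.9731137 / 15 = -0.7315409

-0.73154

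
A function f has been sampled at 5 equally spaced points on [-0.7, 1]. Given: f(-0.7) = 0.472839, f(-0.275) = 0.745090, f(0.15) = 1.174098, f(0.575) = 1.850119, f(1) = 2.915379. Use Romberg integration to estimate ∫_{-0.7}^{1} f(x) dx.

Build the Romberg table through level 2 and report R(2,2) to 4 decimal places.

R(0,0) (trapezoid, 1 panel, h=1.7000): 2.879985
R(1,0) (trapezoid, 2 panels, h=0.8500): 2.437976
R(2,0) (trapezoid, 4 panels, h=0.4250): 2.321952
R(1,1) = 2.437976 + (2.437976 − 2.879985)/3 = 2.290640
R(2,1) = 2.321952 + (2.321952 − 2.437976)/3 = 2.283277
R(2,2) = 2.283277 + (2.283277 − 2.290640)/15 = 2.282786

2.2828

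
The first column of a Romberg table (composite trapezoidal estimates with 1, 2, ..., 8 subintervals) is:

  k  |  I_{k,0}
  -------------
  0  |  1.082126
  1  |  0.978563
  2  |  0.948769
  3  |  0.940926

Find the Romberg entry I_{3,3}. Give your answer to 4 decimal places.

Richardson extrapolation on the trapezoidal column (denominator 4−1=3):
I_{1,1} = 0.978563 + (0.978563 − 1.082126)/3 = 0.944042
I_{2,1} = (4·0.948769 − 0.978563) / 3 = 0.938838
I_{3,1} = (4·0.940926 − 0.948769) / 3 = 0.938312
I_{2,2} = 0.938838 + (0.938838 − 0.944042)/15 = 0.938491
I_{3,2} = (16·0.938312 − 0.938838) / 15 = 0.938277
I_{3,3} = (64·0.938277 − 0.938491) / 63 = 0.938274
(Column j=1 coincides with Simpson's rule on the same nodes.)

0.9383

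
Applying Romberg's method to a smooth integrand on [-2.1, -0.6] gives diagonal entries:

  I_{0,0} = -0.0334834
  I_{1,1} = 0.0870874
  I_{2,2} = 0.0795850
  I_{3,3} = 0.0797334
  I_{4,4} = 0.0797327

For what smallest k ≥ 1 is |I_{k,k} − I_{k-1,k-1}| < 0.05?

|I_{1,1} − I_{0,0}| = 0.1205708 ≥ 0.05
|I_{2,2} − I_{1,1}| = 0.0075024 < 0.05

k = 2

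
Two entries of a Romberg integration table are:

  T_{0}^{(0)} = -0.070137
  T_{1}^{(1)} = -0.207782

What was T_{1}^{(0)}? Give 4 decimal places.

From T_{1}^{(1)} = (4·T_{1}^{(0)} − T_{0}^{(0)})/3, solve for T_{1}^{(0)}:
4·T_{1}^{(0)} = 3·(-0.207782) + (-0.070137) = -0.693483
T_{1}^{(0)} = -0.173371

-0.1734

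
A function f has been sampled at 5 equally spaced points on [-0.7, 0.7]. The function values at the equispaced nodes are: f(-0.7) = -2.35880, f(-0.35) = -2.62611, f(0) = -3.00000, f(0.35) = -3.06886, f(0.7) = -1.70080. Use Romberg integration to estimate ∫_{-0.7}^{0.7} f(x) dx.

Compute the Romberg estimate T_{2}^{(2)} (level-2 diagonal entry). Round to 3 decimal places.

T_{0}^{(0)} (trapezoid, 1 panel, h=1.4000): -2.84172
T_{1}^{(0)} (trapezoid, 2 panels, h=0.7000): -3.52086
T_{2}^{(0)} (trapezoid, 4 panels, h=0.3500): -3.75367
T_{1}^{(1)} = -3.52086 + (-3.52086 − (-2.84172))/3 = -3.74724
T_{2}^{(1)} = -3.75367 + (-3.75367 − (-3.52086))/3 = -3.83127
T_{2}^{(2)} = -3.83127 + (-3.83127 − (-3.74724))/15 = -3.83687

-3.837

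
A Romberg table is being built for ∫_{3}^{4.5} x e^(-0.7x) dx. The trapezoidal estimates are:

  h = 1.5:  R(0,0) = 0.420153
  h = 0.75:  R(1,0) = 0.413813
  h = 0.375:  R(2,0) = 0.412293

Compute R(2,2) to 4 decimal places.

Richardson extrapolation on the trapezoidal column (denominator 4−1=3):
R(1,1) = 0.413813 + (0.413813 − 0.420153)/3 = 0.411700
R(2,1) = (4·0.412293 − 0.413813) / 3 = 0.411786
R(2,2) = 0.411786 + (0.411786 − 0.411700)/15 = 0.411792

0.4118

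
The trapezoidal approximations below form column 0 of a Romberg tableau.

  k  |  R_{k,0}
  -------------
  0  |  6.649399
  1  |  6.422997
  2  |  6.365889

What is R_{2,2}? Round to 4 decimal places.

6.3468

Richardson extrapolation on the trapezoidal column (denominator 4−1=3):
R_{1,1} = 6.422997 + (6.422997 − 6.649399)/3 = 6.347530
R_{2,1} = (4·6.365889 − 6.422997) / 3 = 6.346853
R_{2,2} = (16·6.346853 − 6.347530) / 15 = 6.346808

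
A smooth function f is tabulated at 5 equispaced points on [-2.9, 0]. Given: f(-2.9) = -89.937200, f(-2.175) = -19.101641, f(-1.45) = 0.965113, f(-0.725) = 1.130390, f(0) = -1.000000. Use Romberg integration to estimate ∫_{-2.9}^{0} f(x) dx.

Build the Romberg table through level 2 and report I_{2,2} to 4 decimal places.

-38.6686

I_{0,0} (trapezoid, 1 panel, h=2.9000): -131.858940
I_{1,0} (trapezoid, 2 panels, h=1.4500): -64.530056
I_{2,0} (trapezoid, 4 panels, h=0.7250): -45.294185
I_{1,1} = -64.530056 + (-64.530056 − (-131.858940))/3 = -42.087095
I_{2,1} = -45.294185 + (-45.294185 − (-64.530056))/3 = -38.882228
I_{2,2} = -38.882228 + (-38.882228 − (-42.087095))/15 = -38.668570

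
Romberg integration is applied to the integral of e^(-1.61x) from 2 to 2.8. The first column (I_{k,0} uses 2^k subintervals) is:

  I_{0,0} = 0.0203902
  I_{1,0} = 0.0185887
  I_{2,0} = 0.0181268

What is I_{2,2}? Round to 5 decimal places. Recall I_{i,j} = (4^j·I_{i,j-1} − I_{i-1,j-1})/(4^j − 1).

Richardson extrapolation on the trapezoidal column (denominator 4−1=3):
I_{1,1} = (4·0.0185887 − 0.0203902) / 3 = 0.0179882
I_{2,1} = (4·0.0181268 − 0.0185887) / 3 = 0.0179728
I_{2,2} = (16·0.0179728 − 0.0179882) / 15 = 0.0179718

0.01797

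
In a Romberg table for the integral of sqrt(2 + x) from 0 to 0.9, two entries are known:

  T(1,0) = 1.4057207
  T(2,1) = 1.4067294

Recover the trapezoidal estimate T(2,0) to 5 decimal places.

From T(2,1) = (4·T(2,0) − T(1,0))/3, solve for T(2,0):
4·T(2,0) = 3·1.4067294 + 1.4057207 = 5.6259089
T(2,0) = 1.4064772

1.40648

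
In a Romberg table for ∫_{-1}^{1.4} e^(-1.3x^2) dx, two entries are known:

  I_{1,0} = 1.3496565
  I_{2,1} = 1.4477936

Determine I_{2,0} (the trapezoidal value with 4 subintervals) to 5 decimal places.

From I_{2,1} = (4·I_{2,0} − I_{1,0})/3, solve for I_{2,0}:
4·I_{2,0} = 3·1.4477936 + 1.3496565 = 5.6930373
I_{2,0} = 1.4232593

1.42326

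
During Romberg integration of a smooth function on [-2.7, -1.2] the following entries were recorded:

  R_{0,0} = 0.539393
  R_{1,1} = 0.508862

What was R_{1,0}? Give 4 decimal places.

From R_{1,1} = (4·R_{1,0} − R_{0,0})/3, solve for R_{1,0}:
4·R_{1,0} = 3·0.508862 + 0.539393 = 2.065979
R_{1,0} = 0.516495

0.5165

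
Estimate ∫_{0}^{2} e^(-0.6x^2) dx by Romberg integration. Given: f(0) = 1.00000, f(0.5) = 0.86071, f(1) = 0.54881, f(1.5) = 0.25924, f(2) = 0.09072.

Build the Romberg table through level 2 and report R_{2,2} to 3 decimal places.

1.112

R_{0,0} (trapezoid, 1 panel, h=2.0000): 1.09072
R_{1,0} (trapezoid, 2 panels, h=1.0000): 1.09417
R_{2,0} (trapezoid, 4 panels, h=0.5000): 1.10706
R_{1,1} = 1.09417 + (1.09417 − 1.09072)/3 = 1.09532
R_{2,1} = 1.10706 + (1.10706 − 1.09417)/3 = 1.11136
R_{2,2} = 1.11136 + (1.11136 − 1.09532)/15 = 1.11243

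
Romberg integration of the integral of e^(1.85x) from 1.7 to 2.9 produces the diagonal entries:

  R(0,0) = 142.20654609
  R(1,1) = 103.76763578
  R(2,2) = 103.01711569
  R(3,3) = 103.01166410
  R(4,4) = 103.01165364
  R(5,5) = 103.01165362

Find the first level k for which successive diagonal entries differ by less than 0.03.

|R(1,1) − R(0,0)| = 38.43891031 ≥ 0.03
|R(2,2) − R(1,1)| = 0.75052009 ≥ 0.03
|R(3,3) − R(2,2)| = 0.00545159 < 0.03

k = 3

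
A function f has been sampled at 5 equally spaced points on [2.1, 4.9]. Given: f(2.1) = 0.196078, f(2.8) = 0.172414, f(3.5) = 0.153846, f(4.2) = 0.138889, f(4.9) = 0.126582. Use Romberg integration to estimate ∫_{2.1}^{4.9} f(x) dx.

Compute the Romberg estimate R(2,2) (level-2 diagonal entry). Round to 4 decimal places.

0.4376

R(0,0) (trapezoid, 1 panel, h=2.8000): 0.451724
R(1,0) (trapezoid, 2 panels, h=1.4000): 0.441246
R(2,0) (trapezoid, 4 panels, h=0.7000): 0.438535
R(1,1) = 0.441246 + (0.441246 − 0.451724)/3 = 0.437753
R(2,1) = 0.438535 + (0.438535 − 0.441246)/3 = 0.437631
R(2,2) = 0.437631 + (0.437631 − 0.437753)/15 = 0.437623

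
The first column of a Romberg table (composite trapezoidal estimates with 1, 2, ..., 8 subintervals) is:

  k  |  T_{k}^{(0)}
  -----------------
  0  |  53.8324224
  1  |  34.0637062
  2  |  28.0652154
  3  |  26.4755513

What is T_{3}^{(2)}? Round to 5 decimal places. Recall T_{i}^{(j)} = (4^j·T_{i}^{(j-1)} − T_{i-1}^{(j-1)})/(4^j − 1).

25.93766

Richardson extrapolation on the trapezoidal column (denominator 4−1=3):
T_{2}^{(1)} = 28.0652154 + (28.0652154 − 34.0637062)/3 = 26.0657185
T_{3}^{(1)} = 26.4755513 + (26.4755513 − 28.0652154)/3 = 25.9456633
T_{3}^{(2)} = 25.9456633 + (25.9456633 − 26.0657185)/15 = 25.9376596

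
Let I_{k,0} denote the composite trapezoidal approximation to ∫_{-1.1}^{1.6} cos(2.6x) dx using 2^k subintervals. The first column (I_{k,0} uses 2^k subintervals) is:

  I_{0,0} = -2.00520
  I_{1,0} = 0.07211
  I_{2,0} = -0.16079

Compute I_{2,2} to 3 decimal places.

-0.305

Richardson extrapolation on the trapezoidal column (denominator 4−1=3):
I_{1,1} = 0.07211 + (0.07211 − (-2.00520))/3 = 0.76455
I_{2,1} = -0.16079 + (-0.16079 − 0.07211)/3 = -0.23842
I_{2,2} = (16·(-0.23842) − 0.76455) / 15 = -0.30528
(Column j=1 coincides with Simpson's rule on the same nodes.)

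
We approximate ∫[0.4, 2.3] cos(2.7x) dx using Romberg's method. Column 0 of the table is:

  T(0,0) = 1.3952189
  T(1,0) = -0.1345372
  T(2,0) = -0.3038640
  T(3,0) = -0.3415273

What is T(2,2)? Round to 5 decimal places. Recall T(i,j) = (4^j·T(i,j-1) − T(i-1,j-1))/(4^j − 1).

-0.34136

Richardson extrapolation on the trapezoidal column (denominator 4−1=3):
T(1,1) = (4·(-0.1345372) − 1.3952189) / 3 = -0.6444559
T(2,1) = -0.3038640 + (-0.3038640 − (-0.1345372))/3 = -0.3603063
T(2,2) = -0.3603063 + (-0.3603063 − (-0.6444559))/15 = -0.3413630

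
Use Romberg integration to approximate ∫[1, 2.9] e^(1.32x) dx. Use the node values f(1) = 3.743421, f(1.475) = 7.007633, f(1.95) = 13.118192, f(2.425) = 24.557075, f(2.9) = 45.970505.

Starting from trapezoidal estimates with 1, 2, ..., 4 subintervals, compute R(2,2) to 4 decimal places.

31.9936

R(0,0) (trapezoid, 1 panel, h=1.9000): 47.228230
R(1,0) (trapezoid, 2 panels, h=0.9500): 36.076397
R(2,0) (trapezoid, 4 panels, h=0.4750): 33.031435
R(1,1) = 36.076397 + (36.076397 − 47.228230)/3 = 32.359119
R(2,1) = 33.031435 + (33.031435 − 36.076397)/3 = 32.016448
R(2,2) = 32.016448 + (32.016448 − 32.359119)/15 = 31.993603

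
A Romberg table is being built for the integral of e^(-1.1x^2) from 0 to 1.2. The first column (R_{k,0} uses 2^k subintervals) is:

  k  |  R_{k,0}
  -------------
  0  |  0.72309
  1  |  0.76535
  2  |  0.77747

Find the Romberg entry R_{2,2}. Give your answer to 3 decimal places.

0.782

Richardson extrapolation on the trapezoidal column (denominator 4−1=3):
R_{1,1} = 0.76535 + (0.76535 − 0.72309)/3 = 0.77944
R_{2,1} = (4·0.77747 − 0.76535) / 3 = 0.78151
R_{2,2} = 0.78151 + (0.78151 − 0.77944)/15 = 0.78165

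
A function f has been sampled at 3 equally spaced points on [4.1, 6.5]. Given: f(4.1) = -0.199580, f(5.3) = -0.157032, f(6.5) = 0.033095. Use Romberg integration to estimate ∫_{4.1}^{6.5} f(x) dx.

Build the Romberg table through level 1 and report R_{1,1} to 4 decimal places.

R_{0,0} (trapezoid, 1 panel, h=2.4000): -0.199782
R_{1,0} (trapezoid, 2 panels, h=1.2000): -0.288329
R_{1,1} = -0.288329 + (-0.288329 − (-0.199782))/3 = -0.317845

-0.3178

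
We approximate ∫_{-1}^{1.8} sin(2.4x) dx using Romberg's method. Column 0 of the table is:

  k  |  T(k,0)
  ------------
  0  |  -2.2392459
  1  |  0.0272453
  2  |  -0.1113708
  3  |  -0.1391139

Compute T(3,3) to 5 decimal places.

-0.14660

Richardson extrapolation on the trapezoidal column (denominator 4−1=3):
T(1,1) = 0.0272453 + (0.0272453 − (-2.2392459))/3 = 0.7827424
T(2,1) = -0.1113708 + (-0.1113708 − 0.0272453)/3 = -0.1575762
T(3,1) = -0.1391139 + (-0.1391139 − (-0.1113708))/3 = -0.1483616
T(2,2) = (16·(-0.1575762) − 0.7827424) / 15 = -0.2202641
T(3,2) = (16·(-0.1483616) − (-0.1575762)) / 15 = -0.1477473
T(3,3) = (64·(-0.1477473) − (-0.2202641)) / 63 = -0.1465962
(Column j=1 coincides with Simpson's rule on the same nodes.)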